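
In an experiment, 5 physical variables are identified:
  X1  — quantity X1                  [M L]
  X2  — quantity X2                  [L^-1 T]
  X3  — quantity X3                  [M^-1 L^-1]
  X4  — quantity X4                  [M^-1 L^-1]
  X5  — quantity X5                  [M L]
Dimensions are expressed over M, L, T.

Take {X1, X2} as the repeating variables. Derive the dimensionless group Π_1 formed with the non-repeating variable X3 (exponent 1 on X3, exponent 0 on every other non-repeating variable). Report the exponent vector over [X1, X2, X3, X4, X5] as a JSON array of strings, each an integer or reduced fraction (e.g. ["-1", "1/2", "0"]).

Write exponents as rows M,L,T / cols X1,X2,X3,X4,X5:
  M: [ 1  0 -1 -1  1]
  L: [ 1 -1 -1 -1  1]
  T: [ 0  1  0  0  0]
Row reduction gives pivot columns X1,X2; rank = 2
Repeat: X1,X2; free: X3,X4,X5
RREF:
  r0: [   1    0   -1   -1    1]
  r1: [   0    1    0    0    0]
  r2: [   0    0    0    0    0]
Fix exponent of X3 at 1, X4 at 0, X5 at 0; solve each RREF row for its pivot's exponent:
  r0: exp(X1) + (-1)·1 = 0 ⇒ exp(X1) = 1
  r1: exp(X2) + (0)·1 = 0 ⇒ exp(X2) = 0
Π_1 = X1 · X3

["1", "0", "1", "0", "0"]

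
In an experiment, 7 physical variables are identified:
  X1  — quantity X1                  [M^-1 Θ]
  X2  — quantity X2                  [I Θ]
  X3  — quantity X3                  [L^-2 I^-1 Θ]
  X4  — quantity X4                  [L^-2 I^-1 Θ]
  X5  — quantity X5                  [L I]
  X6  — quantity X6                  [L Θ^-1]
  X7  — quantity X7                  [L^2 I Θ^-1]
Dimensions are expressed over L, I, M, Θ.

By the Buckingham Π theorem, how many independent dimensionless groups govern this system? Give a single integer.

4

Exponent matrix [L,I,M,Θ] × [X1,X2,X3,X4,X5,X6,X7]:
  L: [ 0  0 -2 -2  1  1  2]
  I: [ 0  1 -1 -1  1  0  1]
  M: [-1  0  0  0  0  0  0]
  Θ: [ 1  1  1  1  0 -1 -1]
Echelon form has 3 nonzero rows (pivots: X1,X2,X3)
n=7, r=3 ⇒ 4 dimensionless groups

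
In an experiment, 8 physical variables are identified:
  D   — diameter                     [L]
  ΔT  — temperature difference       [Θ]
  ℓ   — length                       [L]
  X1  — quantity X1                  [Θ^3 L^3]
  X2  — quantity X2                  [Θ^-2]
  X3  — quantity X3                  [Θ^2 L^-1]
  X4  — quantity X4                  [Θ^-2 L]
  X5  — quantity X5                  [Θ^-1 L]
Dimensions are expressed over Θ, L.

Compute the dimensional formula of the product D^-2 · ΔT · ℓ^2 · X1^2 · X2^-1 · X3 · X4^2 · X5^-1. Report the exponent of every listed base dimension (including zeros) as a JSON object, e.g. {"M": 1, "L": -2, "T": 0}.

Dimensional matrix (Θ×L by D×ΔT×ℓ×X1×X2×X3×X4×X5):
  Θ: [ 0  1  0  3 -2  2 -2 -1]
  L: [ 1  0  1  3  0 -1  1  1]
  [Θ]: (-2)·0+(1)·1+(2)·0+(2)·3+(-1)·-2+(1)·2+(2)·-2+(-1)·-1 = 8
  [L]: (-2)·1+(1)·0+(2)·1+(2)·3+(-1)·0+(1)·-1+(2)·1+(-1)·1 = 6
⇒ Θ^8 L^6

{"Θ": 8, "L": 6}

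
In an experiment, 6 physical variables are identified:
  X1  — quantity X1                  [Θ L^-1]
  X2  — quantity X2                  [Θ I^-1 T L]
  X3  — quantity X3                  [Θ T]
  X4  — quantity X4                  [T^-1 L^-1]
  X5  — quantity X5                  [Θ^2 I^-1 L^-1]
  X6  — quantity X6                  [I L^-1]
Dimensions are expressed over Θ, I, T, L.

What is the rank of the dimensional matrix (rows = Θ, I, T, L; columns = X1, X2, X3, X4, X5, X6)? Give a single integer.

3

Write exponents as rows Θ,I,T,L / cols X1,X2,X3,X4,X5,X6:
  Θ: [ 1  1  1  0  2  0]
  I: [ 0 -1  0  0 -1  1]
  T: [ 0  1  1 -1  0  0]
  L: [-1  1  0 -1 -1 -1]
Row reduction gives pivot columns X1,X2,X3; rank = 3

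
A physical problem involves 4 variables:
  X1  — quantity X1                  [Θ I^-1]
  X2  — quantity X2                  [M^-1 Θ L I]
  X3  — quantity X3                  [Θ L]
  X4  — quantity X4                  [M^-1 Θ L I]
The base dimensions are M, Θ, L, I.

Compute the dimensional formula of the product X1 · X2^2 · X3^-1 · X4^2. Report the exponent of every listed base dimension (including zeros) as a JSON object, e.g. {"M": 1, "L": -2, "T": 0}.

Dimensional matrix (M×Θ×L×I by X1×X2×X3×X4):
  M: [ 0 -1  0 -1]
  Θ: [ 1  1  1  1]
  L: [ 0  1  1  1]
  I: [-1  1  0  1]
  [M]: (1)·0+(2)·-1+(-1)·0+(2)·-1 = -4
  [Θ]: (1)·1+(2)·1+(-1)·1+(2)·1 = 4
  [L]: (1)·0+(2)·1+(-1)·1+(2)·1 = 3
  [I]: (1)·-1+(2)·1+(-1)·0+(2)·1 = 3
⇒ M^-4 Θ^4 L^3 I^3

{"M": -4, "Θ": 4, "L": 3, "I": 3}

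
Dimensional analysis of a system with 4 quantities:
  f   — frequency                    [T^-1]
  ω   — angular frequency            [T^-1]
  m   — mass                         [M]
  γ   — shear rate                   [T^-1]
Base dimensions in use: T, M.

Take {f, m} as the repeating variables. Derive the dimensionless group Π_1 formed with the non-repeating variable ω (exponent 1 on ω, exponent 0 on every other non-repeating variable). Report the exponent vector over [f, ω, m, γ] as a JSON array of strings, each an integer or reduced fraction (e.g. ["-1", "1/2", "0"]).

["-1", "1", "0", "0"]

Dimensional matrix (T×M by f×ω×m×γ):
  T: [-1 -1  0 -1]
  M: [ 0  0  1  0]
Echelon form has 2 nonzero rows (pivots: f,m)
Pivot set = {f,m}, free = {ω,γ}
RREF:
  r0: [   1    1    0    1]
  r1: [   0    0    1    0]
Fix exponent of ω at 1, γ at 0; solve each RREF row for its pivot's exponent:
  r0: exp(f) + (1)·1 = 0 ⇒ exp(f) = -1
  r1: exp(m) + (0)·1 = 0 ⇒ exp(m) = 0
Π_1 = f^-1 · ω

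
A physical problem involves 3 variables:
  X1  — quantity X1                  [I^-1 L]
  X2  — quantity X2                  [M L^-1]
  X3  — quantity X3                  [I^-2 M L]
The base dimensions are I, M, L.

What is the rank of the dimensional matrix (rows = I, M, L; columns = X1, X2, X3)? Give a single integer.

Dimensional matrix (I×M×L by X1×X2×X3):
  I: [-1  0 -2]
  M: [ 0  1  1]
  L: [ 1 -1  1]
Row reduction gives pivot columns X1,X2; rank = 2

2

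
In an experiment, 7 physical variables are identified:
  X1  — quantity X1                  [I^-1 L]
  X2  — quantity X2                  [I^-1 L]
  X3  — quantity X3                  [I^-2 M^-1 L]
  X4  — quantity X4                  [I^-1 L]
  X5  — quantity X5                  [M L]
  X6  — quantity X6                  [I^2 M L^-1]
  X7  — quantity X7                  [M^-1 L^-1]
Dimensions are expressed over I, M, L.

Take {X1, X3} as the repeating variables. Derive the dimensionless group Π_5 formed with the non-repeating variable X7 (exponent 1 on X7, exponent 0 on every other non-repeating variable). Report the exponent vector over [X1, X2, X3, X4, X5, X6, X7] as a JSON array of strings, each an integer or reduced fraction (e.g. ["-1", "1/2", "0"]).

["2", "0", "-1", "0", "0", "0", "1"]

Exponent matrix [I,M,L] × [X1,X2,X3,X4,X5,X6,X7]:
  I: [-1 -1 -2 -1  0  2  0]
  M: [ 0  0 -1  0  1  1 -1]
  L: [ 1  1  1  1  1 -1 -1]
RREF → pivots at {X1,X3} ⇒ r = 2
Pivot set = {X1,X3}, free = {X2,X4,X5,X6,X7}
RREF:
  r0: [   1    1    0    1    2    0   -2]
  r1: [   0    0    1    0   -1   -1    1]
  r2: [   0    0    0    0    0    0    0]
Fix exponent of X7 at 1, X2 at 0, X4 at 0, X5 at 0, X6 at 0; solve each RREF row for its pivot's exponent:
  r0: exp(X1) + (-2)·1 = 0 ⇒ exp(X1) = 2
  r1: exp(X3) + (1)·1 = 0 ⇒ exp(X3) = -1
Π_5 = X1^2 · X3^-1 · X7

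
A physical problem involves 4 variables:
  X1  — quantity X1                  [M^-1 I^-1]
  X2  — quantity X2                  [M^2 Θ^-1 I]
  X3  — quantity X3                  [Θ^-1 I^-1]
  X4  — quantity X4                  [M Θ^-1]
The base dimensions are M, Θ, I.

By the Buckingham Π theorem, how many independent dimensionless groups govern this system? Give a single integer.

Exponent matrix [M,Θ,I] × [X1,X2,X3,X4]:
  M: [-1  2  0  1]
  Θ: [ 0 -1 -1 -1]
  I: [-1  1 -1  0]
RREF → pivots at {X1,X2} ⇒ r = 2
4 vars − rank 2 = 2 Π groups

2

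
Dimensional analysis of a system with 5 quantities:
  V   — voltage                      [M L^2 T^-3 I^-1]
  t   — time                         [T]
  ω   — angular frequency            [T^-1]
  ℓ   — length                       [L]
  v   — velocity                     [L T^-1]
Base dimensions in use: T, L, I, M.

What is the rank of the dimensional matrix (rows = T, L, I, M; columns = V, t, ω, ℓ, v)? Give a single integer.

3

Exponent matrix [T,L,I,M] × [V,t,ω,ℓ,v]:
  T: [-3  1 -1  0 -1]
  L: [ 2  0  0  1  1]
  I: [-1  0  0  0  0]
  M: [ 1  0  0  0  0]
RREF → pivots at {V,t,ℓ} ⇒ r = 3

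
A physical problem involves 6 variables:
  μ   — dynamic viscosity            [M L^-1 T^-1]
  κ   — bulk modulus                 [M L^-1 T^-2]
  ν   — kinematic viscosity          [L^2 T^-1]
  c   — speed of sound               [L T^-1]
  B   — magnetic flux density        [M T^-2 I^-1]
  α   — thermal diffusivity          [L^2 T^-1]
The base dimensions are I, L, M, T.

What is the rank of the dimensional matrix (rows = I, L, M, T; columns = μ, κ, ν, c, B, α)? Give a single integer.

4

Exponent matrix [I,L,M,T] × [μ,κ,ν,c,B,α]:
  I: [ 0  0  0  0 -1  0]
  L: [-1 -1  2  1  0  2]
  M: [ 1  1  0  0  1  0]
  T: [-1 -2 -1 -1 -2 -1]
Echelon form has 4 nonzero rows (pivots: μ,κ,ν,B)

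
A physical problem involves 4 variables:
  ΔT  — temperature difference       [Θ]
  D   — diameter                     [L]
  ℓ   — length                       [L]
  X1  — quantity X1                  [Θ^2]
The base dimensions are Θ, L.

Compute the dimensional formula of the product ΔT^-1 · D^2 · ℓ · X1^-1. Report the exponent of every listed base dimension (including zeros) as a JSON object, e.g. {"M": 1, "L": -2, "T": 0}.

{"Θ": -3, "L": 3}

Write exponents as rows Θ,L / cols ΔT,D,ℓ,X1:
  Θ: [ 1  0  0  2]
  L: [ 0  1  1  0]
  [Θ]: (-1)·1+(2)·0+(1)·0+(-1)·2 = -3
  [L]: (-1)·0+(2)·1+(1)·1+(-1)·0 = 3
⇒ Θ^-3 L^3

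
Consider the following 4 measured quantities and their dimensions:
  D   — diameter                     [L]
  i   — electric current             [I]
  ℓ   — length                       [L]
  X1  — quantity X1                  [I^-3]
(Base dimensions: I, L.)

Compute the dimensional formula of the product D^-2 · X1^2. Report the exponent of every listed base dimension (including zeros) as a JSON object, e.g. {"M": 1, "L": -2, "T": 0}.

Exponent matrix [I,L] × [D,i,ℓ,X1]:
  I: [ 0  1  0 -3]
  L: [ 1  0  1  0]
  [I]: (-2)·0+(2)·-3 = -6
  [L]: (-2)·1+(2)·0 = -2
⇒ I^-6 L^-2

{"I": -6, "L": -2}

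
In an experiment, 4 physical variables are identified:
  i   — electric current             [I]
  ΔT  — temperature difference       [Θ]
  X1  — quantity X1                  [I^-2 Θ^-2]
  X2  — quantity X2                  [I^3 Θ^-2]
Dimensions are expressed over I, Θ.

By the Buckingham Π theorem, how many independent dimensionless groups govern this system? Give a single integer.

Dimensional matrix (I×Θ by i×ΔT×X1×X2):
  I: [ 1  0 -2  3]
  Θ: [ 0  1 -2 -2]
RREF → pivots at {i,ΔT} ⇒ r = 2
n=4, r=2 ⇒ 2 dimensionless groups

2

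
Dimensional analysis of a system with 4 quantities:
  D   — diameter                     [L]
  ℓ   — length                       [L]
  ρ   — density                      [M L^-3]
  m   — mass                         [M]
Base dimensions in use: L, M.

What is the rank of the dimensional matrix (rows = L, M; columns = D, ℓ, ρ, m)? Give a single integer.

Dimensional matrix (L×M by D×ℓ×ρ×m):
  L: [ 1  1 -3  0]
  M: [ 0  0  1  1]
Echelon form has 2 nonzero rows (pivots: D,ρ)

2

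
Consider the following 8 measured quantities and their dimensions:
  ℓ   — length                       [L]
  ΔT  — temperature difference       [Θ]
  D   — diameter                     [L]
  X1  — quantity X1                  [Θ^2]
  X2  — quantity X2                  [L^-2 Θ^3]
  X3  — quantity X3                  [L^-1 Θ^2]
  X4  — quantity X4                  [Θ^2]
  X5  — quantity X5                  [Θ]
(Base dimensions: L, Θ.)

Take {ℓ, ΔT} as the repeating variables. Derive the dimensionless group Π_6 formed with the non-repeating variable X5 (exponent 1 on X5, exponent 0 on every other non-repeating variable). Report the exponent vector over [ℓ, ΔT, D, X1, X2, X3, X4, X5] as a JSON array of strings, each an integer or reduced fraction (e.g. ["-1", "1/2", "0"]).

Exponent matrix [L,Θ] × [ℓ,ΔT,D,X1,X2,X3,X4,X5]:
  L: [ 1  0  1  0 -2 -1  0  0]
  Θ: [ 0  1  0  2  3  2  2  1]
RREF → pivots at {ℓ,ΔT} ⇒ r = 2
Pivot set = {ℓ,ΔT}, free = {D,X1,X2,X3,X4,X5}
RREF:
  r0: [   1    0    1    0   -2   -1    0    0]
  r1: [   0    1    0    2    3    2    2    1]
Fix exponent of X5 at 1, D at 0, X1 at 0, X2 at 0, X3 at 0, X4 at 0; solve each RREF row for its pivot's exponent:
  r0: exp(ℓ) + (0)·1 = 0 ⇒ exp(ℓ) = 0
  r1: exp(ΔT) + (1)·1 = 0 ⇒ exp(ΔT) = -1
Π_6 = ΔT^-1 · X5

["0", "-1", "0", "0", "0", "0", "0", "1"]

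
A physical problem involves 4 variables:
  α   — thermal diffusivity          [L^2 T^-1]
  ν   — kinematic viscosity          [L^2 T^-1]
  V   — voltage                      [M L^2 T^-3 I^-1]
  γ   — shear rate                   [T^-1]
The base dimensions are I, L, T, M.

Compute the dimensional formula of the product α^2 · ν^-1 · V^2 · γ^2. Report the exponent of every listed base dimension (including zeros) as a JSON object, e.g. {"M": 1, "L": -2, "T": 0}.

Write exponents as rows I,L,T,M / cols α,ν,V,γ:
  I: [ 0  0 -1  0]
  L: [ 2  2  2  0]
  T: [-1 -1 -3 -1]
  M: [ 0  0  1  0]
  [I]: (2)·0+(-1)·0+(2)·-1+(2)·0 = -2
  [L]: (2)·2+(-1)·2+(2)·2+(2)·0 = 6
  [T]: (2)·-1+(-1)·-1+(2)·-3+(2)·-1 = -9
  [M]: (2)·0+(-1)·0+(2)·1+(2)·0 = 2
⇒ I^-2 L^6 T^-9 M^2

{"I": -2, "L": 6, "T": -9, "M": 2}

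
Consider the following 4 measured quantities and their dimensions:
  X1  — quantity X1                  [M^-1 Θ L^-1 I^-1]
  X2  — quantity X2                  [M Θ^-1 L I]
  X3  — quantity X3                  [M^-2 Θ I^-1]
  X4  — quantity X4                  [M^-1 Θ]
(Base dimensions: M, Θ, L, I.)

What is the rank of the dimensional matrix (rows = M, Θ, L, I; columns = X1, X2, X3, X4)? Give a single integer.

Exponent matrix [M,Θ,L,I] × [X1,X2,X3,X4]:
  M: [-1  1 -2 -1]
  Θ: [ 1 -1  1  1]
  L: [-1  1  0  0]
  I: [-1  1 -1  0]
Echelon form has 3 nonzero rows (pivots: X1,X3,X4)

3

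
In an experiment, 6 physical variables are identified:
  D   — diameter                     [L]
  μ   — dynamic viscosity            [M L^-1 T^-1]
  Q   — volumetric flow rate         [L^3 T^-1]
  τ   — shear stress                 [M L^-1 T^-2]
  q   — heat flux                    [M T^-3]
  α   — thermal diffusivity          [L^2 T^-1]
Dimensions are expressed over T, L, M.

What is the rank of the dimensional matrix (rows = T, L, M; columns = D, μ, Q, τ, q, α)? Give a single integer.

3

Dimensional matrix (T×L×M by D×μ×Q×τ×q×α):
  T: [ 0 -1 -1 -2 -3 -1]
  L: [ 1 -1  3 -1  0  2]
  M: [ 0  1  0  1  1  0]
RREF → pivots at {D,μ,Q} ⇒ r = 3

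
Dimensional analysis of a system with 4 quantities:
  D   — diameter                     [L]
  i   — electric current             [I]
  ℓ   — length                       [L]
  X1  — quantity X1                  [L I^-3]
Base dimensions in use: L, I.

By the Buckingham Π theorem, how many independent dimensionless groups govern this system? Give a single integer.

2

Exponent matrix [L,I] × [D,i,ℓ,X1]:
  L: [ 1  0  1  1]
  I: [ 0  1  0 -3]
Echelon form has 2 nonzero rows (pivots: D,i)
Π count = n − r = 4 − 2 = 2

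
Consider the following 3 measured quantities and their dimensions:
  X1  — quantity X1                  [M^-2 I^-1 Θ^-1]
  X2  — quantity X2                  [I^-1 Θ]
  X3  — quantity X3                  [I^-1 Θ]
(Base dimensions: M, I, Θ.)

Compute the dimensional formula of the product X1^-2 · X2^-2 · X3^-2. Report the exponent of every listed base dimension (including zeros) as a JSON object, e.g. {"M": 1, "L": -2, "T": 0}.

Write exponents as rows M,I,Θ / cols X1,X2,X3:
  M: [-2  0  0]
  I: [-1 -1 -1]
  Θ: [-1  1  1]
  [M]: (-2)·-2+(-2)·0+(-2)·0 = 4
  [I]: (-2)·-1+(-2)·-1+(-2)·-1 = 6
  [Θ]: (-2)·-1+(-2)·1+(-2)·1 = -2
⇒ M^4 I^6 Θ^-2

{"M": 4, "I": 6, "Θ": -2}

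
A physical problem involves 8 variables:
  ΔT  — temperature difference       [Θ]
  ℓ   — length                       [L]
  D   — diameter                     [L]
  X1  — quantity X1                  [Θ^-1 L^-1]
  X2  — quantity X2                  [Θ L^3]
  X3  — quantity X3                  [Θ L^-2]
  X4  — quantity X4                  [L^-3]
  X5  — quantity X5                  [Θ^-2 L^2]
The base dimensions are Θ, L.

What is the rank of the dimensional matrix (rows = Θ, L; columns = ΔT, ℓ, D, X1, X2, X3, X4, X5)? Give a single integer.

Write exponents as rows Θ,L / cols ΔT,ℓ,D,X1,X2,X3,X4,X5:
  Θ: [ 1  0  0 -1  1  1  0 -2]
  L: [ 0  1  1 -1  3 -2 -3  2]
Echelon form has 2 nonzero rows (pivots: ΔT,ℓ)

2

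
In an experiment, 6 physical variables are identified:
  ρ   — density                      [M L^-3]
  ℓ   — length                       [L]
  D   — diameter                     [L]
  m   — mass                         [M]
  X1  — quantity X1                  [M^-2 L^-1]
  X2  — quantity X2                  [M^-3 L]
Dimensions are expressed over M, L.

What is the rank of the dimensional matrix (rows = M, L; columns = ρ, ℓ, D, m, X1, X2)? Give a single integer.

2

Write exponents as rows M,L / cols ρ,ℓ,D,m,X1,X2:
  M: [ 1  0  0  1 -2 -3]
  L: [-3  1  1  0 -1  1]
Row reduction gives pivot columns ρ,ℓ; rank = 2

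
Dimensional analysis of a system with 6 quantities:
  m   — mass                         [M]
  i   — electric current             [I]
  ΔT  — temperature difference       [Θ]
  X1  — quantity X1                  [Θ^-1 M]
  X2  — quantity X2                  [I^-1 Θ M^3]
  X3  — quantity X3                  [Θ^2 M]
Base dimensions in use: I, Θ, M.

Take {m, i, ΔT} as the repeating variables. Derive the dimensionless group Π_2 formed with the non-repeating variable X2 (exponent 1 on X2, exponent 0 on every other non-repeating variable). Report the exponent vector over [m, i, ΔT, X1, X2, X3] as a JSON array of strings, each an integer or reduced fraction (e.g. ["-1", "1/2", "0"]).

Exponent matrix [I,Θ,M] × [m,i,ΔT,X1,X2,X3]:
  I: [ 0  1  0  0 -1  0]
  Θ: [ 0  0  1 -1  1  2]
  M: [ 1  0  0  1  3  1]
Row reduction gives pivot columns m,i,ΔT; rank = 3
Repeat: m,i,ΔT; free: X1,X2,X3
RREF:
  r0: [   1    0    0    1    3    1]
  r1: [   0    1    0    0   -1    0]
  r2: [   0    0    1   -1    1    2]
Fix exponent of X2 at 1, X1 at 0, X3 at 0; solve each RREF row for its pivot's exponent:
  r0: exp(m) + (3)·1 = 0 ⇒ exp(m) = -3
  r1: exp(i) + (-1)·1 = 0 ⇒ exp(i) = 1
  r2: exp(ΔT) + (1)·1 = 0 ⇒ exp(ΔT) = -1
Π_2 = m^-3 · i · ΔT^-1 · X2

["-3", "1", "-1", "0", "1", "0"]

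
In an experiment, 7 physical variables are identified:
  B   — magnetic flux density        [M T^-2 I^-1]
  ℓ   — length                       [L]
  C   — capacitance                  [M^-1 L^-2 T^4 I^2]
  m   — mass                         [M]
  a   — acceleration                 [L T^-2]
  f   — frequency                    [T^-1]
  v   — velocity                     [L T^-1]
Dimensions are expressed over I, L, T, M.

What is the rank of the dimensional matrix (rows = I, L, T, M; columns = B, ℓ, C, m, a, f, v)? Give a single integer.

4

Dimensional matrix (I×L×T×M by B×ℓ×C×m×a×f×v):
  I: [-1  0  2  0  0  0  0]
  L: [ 0  1 -2  0  1  0  1]
  T: [-2  0  4  0 -2 -1 -1]
  M: [ 1  0 -1  1  0  0  0]
Echelon form has 4 nonzero rows (pivots: B,ℓ,C,a)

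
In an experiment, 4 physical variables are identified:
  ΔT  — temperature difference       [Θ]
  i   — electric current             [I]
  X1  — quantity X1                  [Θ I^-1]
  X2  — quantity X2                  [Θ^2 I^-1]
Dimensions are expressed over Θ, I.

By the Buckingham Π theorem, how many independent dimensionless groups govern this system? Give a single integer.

2

Exponent matrix [Θ,I] × [ΔT,i,X1,X2]:
  Θ: [ 1  0  1  2]
  I: [ 0  1 -1 -1]
Row reduction gives pivot columns ΔT,i; rank = 2
n=4, r=2 ⇒ 2 dimensionless groups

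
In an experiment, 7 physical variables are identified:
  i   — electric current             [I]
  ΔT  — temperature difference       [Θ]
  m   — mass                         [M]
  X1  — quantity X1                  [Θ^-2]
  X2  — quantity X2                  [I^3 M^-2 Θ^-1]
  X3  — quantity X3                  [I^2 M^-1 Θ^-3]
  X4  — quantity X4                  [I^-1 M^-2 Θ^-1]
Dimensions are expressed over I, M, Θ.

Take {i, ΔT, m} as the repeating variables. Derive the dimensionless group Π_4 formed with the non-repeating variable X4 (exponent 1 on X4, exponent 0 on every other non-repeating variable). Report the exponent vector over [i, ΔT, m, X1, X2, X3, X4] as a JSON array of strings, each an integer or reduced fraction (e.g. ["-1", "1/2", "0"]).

["1", "1", "2", "0", "0", "0", "1"]

Dimensional matrix (I×M×Θ by i×ΔT×m×X1×X2×X3×X4):
  I: [ 1  0  0  0  3  2 -1]
  M: [ 0  0  1  0 -2 -1 -2]
  Θ: [ 0  1  0 -2 -1 -3 -1]
Echelon form has 3 nonzero rows (pivots: i,ΔT,m)
Repeat: i,ΔT,m; free: X1,X2,X3,X4
RREF:
  r0: [   1    0    0    0    3    2   -1]
  r1: [   0    1    0   -2   -1   -3   -1]
  r2: [   0    0    1    0   -2   -1   -2]
Fix exponent of X4 at 1, X1 at 0, X2 at 0, X3 at 0; solve each RREF row for its pivot's exponent:
  r0: exp(i) + (-1)·1 = 0 ⇒ exp(i) = 1
  r1: exp(ΔT) + (-1)·1 = 0 ⇒ exp(ΔT) = 1
  r2: exp(m) + (-2)·1 = 0 ⇒ exp(m) = 2
Π_4 = i · ΔT · m^2 · X4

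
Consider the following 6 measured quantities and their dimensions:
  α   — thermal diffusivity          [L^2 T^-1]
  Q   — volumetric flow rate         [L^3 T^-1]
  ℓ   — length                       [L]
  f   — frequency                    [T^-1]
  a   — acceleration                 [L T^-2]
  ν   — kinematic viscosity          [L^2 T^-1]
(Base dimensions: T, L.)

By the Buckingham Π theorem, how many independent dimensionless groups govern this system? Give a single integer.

Dimensional matrix (T×L by α×Q×ℓ×f×a×ν):
  T: [-1 -1  0 -1 -2 -1]
  L: [ 2  3  1  0  1  2]
RREF → pivots at {α,Q} ⇒ r = 2
6 vars − rank 2 = 4 Π groups

4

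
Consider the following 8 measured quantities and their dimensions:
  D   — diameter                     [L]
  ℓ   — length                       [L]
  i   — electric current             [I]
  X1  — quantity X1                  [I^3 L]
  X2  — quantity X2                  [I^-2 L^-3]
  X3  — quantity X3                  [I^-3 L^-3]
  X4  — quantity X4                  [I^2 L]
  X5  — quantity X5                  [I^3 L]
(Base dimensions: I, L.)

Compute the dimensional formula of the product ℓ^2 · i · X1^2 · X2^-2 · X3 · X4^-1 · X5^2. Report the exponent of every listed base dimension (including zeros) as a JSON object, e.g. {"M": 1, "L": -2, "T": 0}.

Dimensional matrix (I×L by D×ℓ×i×X1×X2×X3×X4×X5):
  I: [ 0  0  1  3 -2 -3  2  3]
  L: [ 1  1  0  1 -3 -3  1  1]
  [I]: (2)·0+(1)·1+(2)·3+(-2)·-2+(1)·-3+(-1)·2+(2)·3 = 12
  [L]: (2)·1+(1)·0+(2)·1+(-2)·-3+(1)·-3+(-1)·1+(2)·1 = 8
⇒ I^12 L^8

{"I": 12, "L": 8}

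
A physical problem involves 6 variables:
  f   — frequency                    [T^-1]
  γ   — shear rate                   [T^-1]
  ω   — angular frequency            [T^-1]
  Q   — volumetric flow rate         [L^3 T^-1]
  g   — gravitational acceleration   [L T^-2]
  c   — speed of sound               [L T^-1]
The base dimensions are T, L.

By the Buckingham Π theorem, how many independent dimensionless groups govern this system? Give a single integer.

4

Write exponents as rows T,L / cols f,γ,ω,Q,g,c:
  T: [-1 -1 -1 -1 -2 -1]
  L: [ 0  0  0  3  1  1]
RREF → pivots at {f,Q} ⇒ r = 2
n=6, r=2 ⇒ 4 dimensionless groups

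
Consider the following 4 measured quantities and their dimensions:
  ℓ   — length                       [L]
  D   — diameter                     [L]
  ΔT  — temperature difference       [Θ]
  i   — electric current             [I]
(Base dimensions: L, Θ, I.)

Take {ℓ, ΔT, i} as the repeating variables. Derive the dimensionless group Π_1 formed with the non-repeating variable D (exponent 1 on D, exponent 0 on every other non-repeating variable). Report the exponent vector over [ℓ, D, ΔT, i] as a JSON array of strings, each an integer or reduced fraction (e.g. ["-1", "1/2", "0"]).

["-1", "1", "0", "0"]

Write exponents as rows L,Θ,I / cols ℓ,D,ΔT,i:
  L: [ 1  1  0  0]
  Θ: [ 0  0  1  0]
  I: [ 0  0  0  1]
RREF → pivots at {ℓ,ΔT,i} ⇒ r = 3
Pivot set = {ℓ,ΔT,i}, free = {D}
RREF:
  r0: [   1    1    0    0]
  r1: [   0    0    1    0]
  r2: [   0    0    0    1]
Fix exponent of D at 1; solve each RREF row for its pivot's exponent:
  r0: exp(ℓ) + (1)·1 = 0 ⇒ exp(ℓ) = -1
  r1: exp(ΔT) + (0)·1 = 0 ⇒ exp(ΔT) = 0
  r2: exp(i) + (0)·1 = 0 ⇒ exp(i) = 0
Π_1 = ℓ^-1 · D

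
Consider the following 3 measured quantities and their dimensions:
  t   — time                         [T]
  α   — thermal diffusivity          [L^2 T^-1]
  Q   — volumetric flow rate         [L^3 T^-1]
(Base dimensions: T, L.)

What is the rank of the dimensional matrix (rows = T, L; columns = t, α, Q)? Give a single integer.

2

Dimensional matrix (T×L by t×α×Q):
  T: [ 1 -1 -1]
  L: [ 0  2  3]
RREF → pivots at {t,α} ⇒ r = 2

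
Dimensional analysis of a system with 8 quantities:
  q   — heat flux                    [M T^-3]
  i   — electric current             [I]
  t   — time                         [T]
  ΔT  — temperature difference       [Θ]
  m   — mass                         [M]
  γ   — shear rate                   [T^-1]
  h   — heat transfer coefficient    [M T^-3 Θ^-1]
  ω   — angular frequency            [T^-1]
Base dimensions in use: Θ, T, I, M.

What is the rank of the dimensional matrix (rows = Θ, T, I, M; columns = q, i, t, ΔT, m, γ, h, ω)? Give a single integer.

4

Write exponents as rows Θ,T,I,M / cols q,i,t,ΔT,m,γ,h,ω:
  Θ: [ 0  0  0  1  0  0 -1  0]
  T: [-3  0  1  0  0 -1 -3 -1]
  I: [ 0  1  0  0  0  0  0  0]
  M: [ 1  0  0  0  1  0  1  0]
Echelon form has 4 nonzero rows (pivots: q,i,t,ΔT)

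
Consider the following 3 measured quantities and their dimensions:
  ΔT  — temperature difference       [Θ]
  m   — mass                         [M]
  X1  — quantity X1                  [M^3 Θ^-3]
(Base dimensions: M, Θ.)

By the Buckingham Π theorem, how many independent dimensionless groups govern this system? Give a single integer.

Write exponents as rows M,Θ / cols ΔT,m,X1:
  M: [ 0  1  3]
  Θ: [ 1  0 -3]
Echelon form has 2 nonzero rows (pivots: ΔT,m)
n=3, r=2 ⇒ 1 dimensionless group

1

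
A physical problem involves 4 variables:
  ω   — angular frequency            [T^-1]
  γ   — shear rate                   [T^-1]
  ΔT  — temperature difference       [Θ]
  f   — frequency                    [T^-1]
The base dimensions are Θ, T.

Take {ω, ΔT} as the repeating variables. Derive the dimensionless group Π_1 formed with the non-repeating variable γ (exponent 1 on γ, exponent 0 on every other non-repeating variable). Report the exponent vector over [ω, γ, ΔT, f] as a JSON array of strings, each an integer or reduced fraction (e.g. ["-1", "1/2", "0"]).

["-1", "1", "0", "0"]

Write exponents as rows Θ,T / cols ω,γ,ΔT,f:
  Θ: [ 0  0  1  0]
  T: [-1 -1  0 -1]
RREF → pivots at {ω,ΔT} ⇒ r = 2
Repeat: ω,ΔT; free: γ,f
RREF:
  r0: [   1    1    0    1]
  r1: [   0    0    1    0]
Fix exponent of γ at 1, f at 0; solve each RREF row for its pivot's exponent:
  r0: exp(ω) + (1)·1 = 0 ⇒ exp(ω) = -1
  r1: exp(ΔT) + (0)·1 = 0 ⇒ exp(ΔT) = 0
Π_1 = ω^-1 · γ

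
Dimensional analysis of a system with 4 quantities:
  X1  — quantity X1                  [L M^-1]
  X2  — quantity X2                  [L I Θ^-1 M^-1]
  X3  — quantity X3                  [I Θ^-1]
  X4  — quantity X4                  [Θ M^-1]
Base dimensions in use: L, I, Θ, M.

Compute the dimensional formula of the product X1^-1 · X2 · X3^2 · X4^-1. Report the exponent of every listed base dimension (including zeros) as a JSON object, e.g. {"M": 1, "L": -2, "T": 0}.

{"L": 0, "I": 3, "Θ": -4, "M": 1}

Dimensional matrix (L×I×Θ×M by X1×X2×X3×X4):
  L: [ 1  1  0  0]
  I: [ 0  1  1  0]
  Θ: [ 0 -1 -1  1]
  M: [-1 -1  0 -1]
  [L]: (-1)·1+(1)·1+(2)·0+(-1)·0 = 0
  [I]: (-1)·0+(1)·1+(2)·1+(-1)·0 = 3
  [Θ]: (-1)·0+(1)·-1+(2)·-1+(-1)·1 = -4
  [M]: (-1)·-1+(1)·-1+(2)·0+(-1)·-1 = 1
⇒ I^3 Θ^-4 M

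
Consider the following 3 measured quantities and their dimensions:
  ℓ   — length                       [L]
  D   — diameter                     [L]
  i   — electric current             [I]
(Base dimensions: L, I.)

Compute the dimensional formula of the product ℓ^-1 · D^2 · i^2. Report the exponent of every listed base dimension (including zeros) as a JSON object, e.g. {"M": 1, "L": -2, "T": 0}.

{"L": 1, "I": 2}

Exponent matrix [L,I] × [ℓ,D,i]:
  L: [ 1  1  0]
  I: [ 0  0  1]
  [L]: (-1)·1+(2)·1+(2)·0 = 1
  [I]: (-1)·0+(2)·0+(2)·1 = 2
⇒ L I^2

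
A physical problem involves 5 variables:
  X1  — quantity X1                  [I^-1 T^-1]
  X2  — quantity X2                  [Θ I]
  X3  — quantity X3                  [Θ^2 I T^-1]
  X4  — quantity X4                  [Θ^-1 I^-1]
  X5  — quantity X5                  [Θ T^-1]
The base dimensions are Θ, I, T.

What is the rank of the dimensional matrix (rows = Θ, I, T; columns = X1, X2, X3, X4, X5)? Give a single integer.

Dimensional matrix (Θ×I×T by X1×X2×X3×X4×X5):
  Θ: [ 0  1  2 -1  1]
  I: [-1  1  1 -1  0]
  T: [-1  0 -1  0 -1]
RREF → pivots at {X1,X2} ⇒ r = 2

2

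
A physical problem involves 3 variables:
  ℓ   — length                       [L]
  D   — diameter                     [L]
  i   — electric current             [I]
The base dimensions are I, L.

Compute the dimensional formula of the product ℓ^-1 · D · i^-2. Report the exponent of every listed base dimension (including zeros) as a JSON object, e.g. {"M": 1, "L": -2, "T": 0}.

Dimensional matrix (I×L by ℓ×D×i):
  I: [ 0  0  1]
  L: [ 1  1  0]
  [I]: (-1)·0+(1)·0+(-2)·1 = -2
  [L]: (-1)·1+(1)·1+(-2)·0 = 0
⇒ I^-2

{"I": -2, "L": 0}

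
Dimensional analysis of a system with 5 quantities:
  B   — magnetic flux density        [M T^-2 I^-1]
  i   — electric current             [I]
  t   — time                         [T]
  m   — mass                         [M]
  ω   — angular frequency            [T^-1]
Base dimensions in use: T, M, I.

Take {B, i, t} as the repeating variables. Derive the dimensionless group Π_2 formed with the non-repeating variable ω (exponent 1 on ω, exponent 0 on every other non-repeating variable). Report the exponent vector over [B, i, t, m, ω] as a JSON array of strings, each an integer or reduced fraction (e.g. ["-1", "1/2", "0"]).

Exponent matrix [T,M,I] × [B,i,t,m,ω]:
  T: [-2  0  1  0 -1]
  M: [ 1  0  0  1  0]
  I: [-1  1  0  0  0]
Echelon form has 3 nonzero rows (pivots: B,i,t)
Pivot set = {B,i,t}, free = {m,ω}
RREF:
  r0: [   1    0    0    1    0]
  r1: [   0    1    0    1    0]
  r2: [   0    0    1    2   -1]
Fix exponent of ω at 1, m at 0; solve each RREF row for its pivot's exponent:
  r0: exp(B) + (0)·1 = 0 ⇒ exp(B) = 0
  r1: exp(i) + (0)·1 = 0 ⇒ exp(i) = 0
  r2: exp(t) + (-1)·1 = 0 ⇒ exp(t) = 1
Π_2 = t · ω

["0", "0", "1", "0", "1"]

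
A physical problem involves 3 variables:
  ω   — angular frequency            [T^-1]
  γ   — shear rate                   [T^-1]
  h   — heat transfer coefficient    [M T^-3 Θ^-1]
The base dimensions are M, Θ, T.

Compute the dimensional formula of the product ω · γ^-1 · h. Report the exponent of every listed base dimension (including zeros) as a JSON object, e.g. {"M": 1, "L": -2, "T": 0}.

Write exponents as rows M,Θ,T / cols ω,γ,h:
  M: [ 0  0  1]
  Θ: [ 0  0 -1]
  T: [-1 -1 -3]
  [M]: (1)·0+(-1)·0+(1)·1 = 1
  [Θ]: (1)·0+(-1)·0+(1)·-1 = -1
  [T]: (1)·-1+(-1)·-1+(1)·-3 = -3
⇒ M Θ^-1 T^-3

{"M": 1, "Θ": -1, "T": -3}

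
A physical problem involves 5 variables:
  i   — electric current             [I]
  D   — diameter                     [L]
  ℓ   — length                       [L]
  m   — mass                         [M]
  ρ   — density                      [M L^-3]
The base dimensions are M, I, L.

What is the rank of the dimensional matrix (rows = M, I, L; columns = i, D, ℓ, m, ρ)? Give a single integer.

3

Exponent matrix [M,I,L] × [i,D,ℓ,m,ρ]:
  M: [ 0  0  0  1  1]
  I: [ 1  0  0  0  0]
  L: [ 0  1  1  0 -3]
Echelon form has 3 nonzero rows (pivots: i,D,m)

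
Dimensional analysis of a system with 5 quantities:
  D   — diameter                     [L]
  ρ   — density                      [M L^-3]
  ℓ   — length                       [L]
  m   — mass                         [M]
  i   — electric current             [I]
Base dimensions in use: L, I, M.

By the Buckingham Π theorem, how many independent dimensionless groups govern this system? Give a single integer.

Write exponents as rows L,I,M / cols D,ρ,ℓ,m,i:
  L: [ 1 -3  1  0  0]
  I: [ 0  0  0  0  1]
  M: [ 0  1  0  1  0]
RREF → pivots at {D,ρ,i} ⇒ r = 3
Π count = n − r = 5 − 3 = 2

2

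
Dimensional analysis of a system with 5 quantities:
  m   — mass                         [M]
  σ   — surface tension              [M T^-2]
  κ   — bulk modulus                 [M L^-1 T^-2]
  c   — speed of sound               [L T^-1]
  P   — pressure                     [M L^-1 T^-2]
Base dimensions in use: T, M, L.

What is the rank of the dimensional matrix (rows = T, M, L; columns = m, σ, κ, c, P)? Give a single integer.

3

Exponent matrix [T,M,L] × [m,σ,κ,c,P]:
  T: [ 0 -2 -2 -1 -2]
  M: [ 1  1  1  0  1]
  L: [ 0  0 -1  1 -1]
RREF → pivots at {m,σ,κ} ⇒ r = 3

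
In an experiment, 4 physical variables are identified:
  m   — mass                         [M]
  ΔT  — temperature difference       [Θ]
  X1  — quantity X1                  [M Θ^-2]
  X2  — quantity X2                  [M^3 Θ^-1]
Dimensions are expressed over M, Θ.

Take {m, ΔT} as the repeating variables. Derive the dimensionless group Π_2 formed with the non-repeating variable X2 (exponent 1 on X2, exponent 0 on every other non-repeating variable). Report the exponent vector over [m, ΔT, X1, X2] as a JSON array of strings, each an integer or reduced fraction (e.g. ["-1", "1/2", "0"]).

["-3", "1", "0", "1"]

Write exponents as rows M,Θ / cols m,ΔT,X1,X2:
  M: [ 1  0  1  3]
  Θ: [ 0  1 -2 -1]
Echelon form has 2 nonzero rows (pivots: m,ΔT)
Repeat: m,ΔT; free: X1,X2
RREF:
  r0: [   1    0    1    3]
  r1: [   0    1   -2   -1]
Fix exponent of X2 at 1, X1 at 0; solve each RREF row for its pivot's exponent:
  r0: exp(m) + (3)·1 = 0 ⇒ exp(m) = -3
  r1: exp(ΔT) + (-1)·1 = 0 ⇒ exp(ΔT) = 1
Π_2 = m^-3 · ΔT · X2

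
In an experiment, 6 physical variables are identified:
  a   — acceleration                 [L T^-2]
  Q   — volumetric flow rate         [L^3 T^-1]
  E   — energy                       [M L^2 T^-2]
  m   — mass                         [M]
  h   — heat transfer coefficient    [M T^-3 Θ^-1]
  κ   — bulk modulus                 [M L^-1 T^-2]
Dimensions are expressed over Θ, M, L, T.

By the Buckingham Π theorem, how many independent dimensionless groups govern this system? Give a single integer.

2

Exponent matrix [Θ,M,L,T] × [a,Q,E,m,h,κ]:
  Θ: [ 0  0  0  0 -1  0]
  M: [ 0  0  1  1  1  1]
  L: [ 1  3  2  0  0 -1]
  T: [-2 -1 -2  0 -3 -2]
Echelon form has 4 nonzero rows (pivots: a,Q,E,h)
6 vars − rank 4 = 2 Π groups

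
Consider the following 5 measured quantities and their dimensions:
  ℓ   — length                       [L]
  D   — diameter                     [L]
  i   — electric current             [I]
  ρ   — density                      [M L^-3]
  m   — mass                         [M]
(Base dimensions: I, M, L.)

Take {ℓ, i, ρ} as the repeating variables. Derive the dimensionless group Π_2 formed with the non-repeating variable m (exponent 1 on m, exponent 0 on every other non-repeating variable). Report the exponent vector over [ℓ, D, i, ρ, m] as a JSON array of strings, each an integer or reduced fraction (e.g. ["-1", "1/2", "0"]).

["-3", "0", "0", "-1", "1"]

Exponent matrix [I,M,L] × [ℓ,D,i,ρ,m]:
  I: [ 0  0  1  0  0]
  M: [ 0  0  0  1  1]
  L: [ 1  1  0 -3  0]
Row reduction gives pivot columns ℓ,i,ρ; rank = 3
Repeat: ℓ,i,ρ; free: D,m
RREF:
  r0: [   1    1    0    0    3]
  r1: [   0    0    1    0    0]
  r2: [   0    0    0    1    1]
Fix exponent of m at 1, D at 0; solve each RREF row for its pivot's exponent:
  r0: exp(ℓ) + (3)·1 = 0 ⇒ exp(ℓ) = -3
  r1: exp(i) + (0)·1 = 0 ⇒ exp(i) = 0
  r2: exp(ρ) + (1)·1 = 0 ⇒ exp(ρ) = -1
Π_2 = ℓ^-3 · ρ^-1 · m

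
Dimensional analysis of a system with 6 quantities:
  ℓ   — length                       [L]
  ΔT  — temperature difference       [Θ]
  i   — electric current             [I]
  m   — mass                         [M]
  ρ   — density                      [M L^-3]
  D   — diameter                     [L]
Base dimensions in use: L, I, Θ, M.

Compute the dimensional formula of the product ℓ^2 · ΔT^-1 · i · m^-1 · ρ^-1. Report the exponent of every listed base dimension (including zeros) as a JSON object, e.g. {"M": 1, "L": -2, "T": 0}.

Dimensional matrix (L×I×Θ×M by ℓ×ΔT×i×m×ρ×D):
  L: [ 1  0  0  0 -3  1]
  I: [ 0  0  1  0  0  0]
  Θ: [ 0  1  0  0  0  0]
  M: [ 0  0  0  1  1  0]
  [L]: (2)·1+(-1)·0+(1)·0+(-1)·0+(-1)·-3 = 5
  [I]: (2)·0+(-1)·0+(1)·1+(-1)·0+(-1)·0 = 1
  [Θ]: (2)·0+(-1)·1+(1)·0+(-1)·0+(-1)·0 = -1
  [M]: (2)·0+(-1)·0+(1)·0+(-1)·1+(-1)·1 = -2
⇒ L^5 I Θ^-1 M^-2

{"L": 5, "I": 1, "Θ": -1, "M": -2}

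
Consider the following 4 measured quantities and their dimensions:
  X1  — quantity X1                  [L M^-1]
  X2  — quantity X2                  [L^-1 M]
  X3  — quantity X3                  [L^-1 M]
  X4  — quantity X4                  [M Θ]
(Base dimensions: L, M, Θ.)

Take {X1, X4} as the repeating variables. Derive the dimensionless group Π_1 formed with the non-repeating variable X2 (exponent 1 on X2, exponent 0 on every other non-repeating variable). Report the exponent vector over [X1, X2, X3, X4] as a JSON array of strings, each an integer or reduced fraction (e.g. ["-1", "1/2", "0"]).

Dimensional matrix (L×M×Θ by X1×X2×X3×X4):
  L: [ 1 -1 -1  0]
  M: [-1  1  1  1]
  Θ: [ 0  0  0  1]
Row reduction gives pivot columns X1,X4; rank = 2
Pivot set = {X1,X4}, free = {X2,X3}
RREF:
  r0: [   1   -1   -1    0]
  r1: [   0    0    0    1]
  r2: [   0    0    0    0]
Fix exponent of X2 at 1, X3 at 0; solve each RREF row for its pivot's exponent:
  r0: exp(X1) + (-1)·1 = 0 ⇒ exp(X1) = 1
  r1: exp(X4) + (0)·1 = 0 ⇒ exp(X4) = 0
Π_1 = X1 · X2

["1", "1", "0", "0"]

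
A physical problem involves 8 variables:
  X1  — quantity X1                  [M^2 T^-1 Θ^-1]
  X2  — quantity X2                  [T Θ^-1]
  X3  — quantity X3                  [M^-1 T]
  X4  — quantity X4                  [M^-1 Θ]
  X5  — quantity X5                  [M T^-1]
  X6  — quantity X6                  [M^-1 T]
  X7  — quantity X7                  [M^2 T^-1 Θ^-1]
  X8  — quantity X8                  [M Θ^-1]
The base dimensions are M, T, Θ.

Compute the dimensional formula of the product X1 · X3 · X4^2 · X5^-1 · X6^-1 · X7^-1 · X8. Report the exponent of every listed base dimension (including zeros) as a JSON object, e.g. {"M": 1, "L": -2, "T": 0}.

{"M": -2, "T": 1, "Θ": 1}

Write exponents as rows M,T,Θ / cols X1,X2,X3,X4,X5,X6,X7,X8:
  M: [ 2  0 -1 -1  1 -1  2  1]
  T: [-1  1  1  0 -1  1 -1  0]
  Θ: [-1 -1  0  1  0  0 -1 -1]
  [M]: (1)·2+(1)·-1+(2)·-1+(-1)·1+(-1)·-1+(-1)·2+(1)·1 = -2
  [T]: (1)·-1+(1)·1+(2)·0+(-1)·-1+(-1)·1+(-1)·-1+(1)·0 = 1
  [Θ]: (1)·-1+(1)·0+(2)·1+(-1)·0+(-1)·0+(-1)·-1+(1)·-1 = 1
⇒ M^-2 T Θ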